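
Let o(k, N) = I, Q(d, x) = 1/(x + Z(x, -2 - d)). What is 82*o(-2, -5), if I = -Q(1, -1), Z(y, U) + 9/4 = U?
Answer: 328/25 ≈ 13.120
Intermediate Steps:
Z(y, U) = -9/4 + U
Q(d, x) = 1/(-17/4 + x - d) (Q(d, x) = 1/(x + (-9/4 + (-2 - d))) = 1/(x + (-17/4 - d)) = 1/(-17/4 + x - d))
I = 4/25 (I = -4/(-17 - 4*1 + 4*(-1)) = -4/(-17 - 4 - 4) = -4/(-25) = -4*(-1)/25 = -1*(-4/25) = 4/25 ≈ 0.16000)
o(k, N) = 4/25
82*o(-2, -5) = 82*(4/25) = 328/25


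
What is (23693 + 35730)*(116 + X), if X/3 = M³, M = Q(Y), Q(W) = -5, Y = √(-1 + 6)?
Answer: -15390557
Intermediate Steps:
Y = √5 ≈ 2.2361
M = -5
X = -375 (X = 3*(-5)³ = 3*(-125) = -375)
(23693 + 35730)*(116 + X) = (23693 + 35730)*(116 - 375) = 59423*(-259) = -15390557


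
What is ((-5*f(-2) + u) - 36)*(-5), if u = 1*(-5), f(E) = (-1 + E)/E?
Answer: 485/2 ≈ 242.50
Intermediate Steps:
f(E) = (-1 + E)/E
u = -5
((-5*f(-2) + u) - 36)*(-5) = ((-5*(-1 - 2)/(-2) - 5) - 36)*(-5) = ((-(-5)*(-3)/2 - 5) - 36)*(-5) = ((-5*3/2 - 5) - 36)*(-5) = ((-15/2 - 5) - 36)*(-5) = (-25/2 - 36)*(-5) = -97/2*(-5) = 485/2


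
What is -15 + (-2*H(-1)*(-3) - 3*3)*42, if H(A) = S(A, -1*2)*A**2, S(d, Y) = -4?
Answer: -1401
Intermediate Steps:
H(A) = -4*A**2
-15 + (-2*H(-1)*(-3) - 3*3)*42 = -15 + (-(-8)*(-1)**2*(-3) - 3*3)*42 = -15 + (-(-8)*(-3) - 9)*42 = -15 + (-2*(-4)*(-3) - 9)*42 = -15 + (8*(-3) - 9)*42 = -15 + (-24 - 9)*42 = -15 - 33*42 = -15 - 1386 = -1401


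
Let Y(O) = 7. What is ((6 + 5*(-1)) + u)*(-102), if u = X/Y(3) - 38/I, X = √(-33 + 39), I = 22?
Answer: 816/11 - 102*√6/7 ≈ 38.489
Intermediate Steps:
X = √6 ≈ 2.4495
u = -19/11 + √6/7 (u = √6/7 - 38/22 = √6*(⅐) - 38*1/22 = √6/7 - 19/11 = -19/11 + √6/7 ≈ -1.3773)
((6 + 5*(-1)) + u)*(-102) = ((6 + 5*(-1)) + (-19/11 + √6/7))*(-102) = ((6 - 5) + (-19/11 + √6/7))*(-102) = (1 + (-19/11 + √6/7))*(-102) = (-8/11 + √6/7)*(-102) = 816/11 - 102*√6/7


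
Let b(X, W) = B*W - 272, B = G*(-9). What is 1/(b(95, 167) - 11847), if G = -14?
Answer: 1/8923 ≈ 0.00011207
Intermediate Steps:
B = 126 (B = -14*(-9) = 126)
b(X, W) = -272 + 126*W (b(X, W) = 126*W - 272 = -272 + 126*W)
1/(b(95, 167) - 11847) = 1/((-272 + 126*167) - 11847) = 1/((-272 + 21042) - 11847) = 1/(20770 - 11847) = 1/8923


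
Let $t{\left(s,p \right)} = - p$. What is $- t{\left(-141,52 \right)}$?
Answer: $52$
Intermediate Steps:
$- t{\left(-141,52 \right)} = - \left(-1\right) 52 = \left(-1\right) \left(-52\right) = 52$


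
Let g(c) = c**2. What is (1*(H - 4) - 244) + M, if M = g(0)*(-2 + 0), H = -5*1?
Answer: -253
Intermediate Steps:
H = -5
M = 0 (M = 0**2*(-2 + 0) = 0*(-2) = 0)
(1*(H - 4) - 244) + M = (1*(-5 - 4) - 244) + 0 = (1*(-9) - 244) + 0 = (-9 - 244) + 0 = -253 + 0 = -253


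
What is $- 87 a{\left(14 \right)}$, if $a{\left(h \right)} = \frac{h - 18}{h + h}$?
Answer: $\frac{87}{7} \approx 12.429$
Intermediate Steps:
$a{\left(h \right)} = \frac{-18 + h}{2 h}$
$- 87 a{\left(14 \right)} = - 87 \frac{-18 + 14}{2 \cdot 14} = - 87 \cdot \frac{1}{2} \cdot \frac{1}{14} \left(-4\right) = \left(-87\right) \left(- \frac{1}{7}\right) = \frac{87}{7}$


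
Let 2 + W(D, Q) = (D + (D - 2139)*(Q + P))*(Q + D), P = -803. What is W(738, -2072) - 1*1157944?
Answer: -5375327688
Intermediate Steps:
W(D, Q) = -2 + (D + Q)*(D + (-2139 + D)*(-803 + Q)) (W(D, Q) = -2 + (D + (D - 2139)*(Q - 803))*(Q + D) = -2 + (D + (-2139 + D)*(-803 + Q))*(D + Q) = -2 + (D + Q)*(D + (-2139 + D)*(-803 + Q)))
W(738, -2072) - 1*1157944 = (-2 - 2139*(-2072)² - 802*738² + 1717617*738 + 1717617*(-2072) + 738*(-2072)² - 2072*738² - 2941*738*(-2072)) - 1*1157944 = (-2 - 2139*4293184 - 802*544644 + 1267601346 - 3558902424 + 738*4293184 - 2072*544644 + 4497188976) - 1157944 = (-2 - 9183120576 - 436804488 + 1267601346 - 3558902424 + 3168369792 - 1128502368 + 4497188976) - 1157944 = -5374169744 - 1157944 = -5375327688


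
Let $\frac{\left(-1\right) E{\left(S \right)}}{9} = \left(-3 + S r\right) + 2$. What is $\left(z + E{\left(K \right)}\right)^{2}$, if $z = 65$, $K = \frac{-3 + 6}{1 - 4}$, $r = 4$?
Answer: $12100$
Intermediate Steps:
$K = -1$ ($K = \frac{3}{-3} = 3 \left(- \frac{1}{3}\right) = -1$)
$E{\left(S \right)} = 9 - 36 S$ ($E{\left(S \right)} = - 9 \left(\left(-3 + S 4\right) + 2\right) = - 9 \left(\left(-3 + 4 S\right) + 2\right) = - 9 \left(-1 + 4 S\right) = 9 - 36 S$)
$\left(z + E{\left(K \right)}\right)^{2} = \left(65 + \left(9 - -36\right)\right)^{2} = \left(65 + \left(9 + 36\right)\right)^{2} = \left(65 + 45\right)^{2} = 110^{2} = 12100$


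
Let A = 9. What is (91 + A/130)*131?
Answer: 1550909/130 ≈ 11930.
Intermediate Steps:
(91 + A/130)*131 = (91 + 9/130)*131 = (11839/130)*131 = 1550909/130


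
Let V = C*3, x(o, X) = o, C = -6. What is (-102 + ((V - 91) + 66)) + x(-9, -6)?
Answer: -154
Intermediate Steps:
V = -18 (V = -6*3 = -18)
(-102 + ((V - 91) + 66)) + x(-9, -6) = (-102 + ((-18 - 91) + 66)) - 9 = (-102 + (-109 + 66)) - 9 = (-102 - 43) - 9 = -145 - 9 = -154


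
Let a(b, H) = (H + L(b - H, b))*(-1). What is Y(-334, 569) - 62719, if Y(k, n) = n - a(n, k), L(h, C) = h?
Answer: -61581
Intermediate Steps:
a(b, H) = -b (a(b, H) = (H + (b - H))*(-1) = b*(-1) = -b)
Y(k, n) = 2*n (Y(k, n) = n - (-1)*n = n + n = 2*n)
Y(-334, 569) - 62719 = 2*569 - 62719 = 1138 - 62719 = -61581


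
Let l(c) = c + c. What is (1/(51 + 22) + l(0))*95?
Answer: 95/73 ≈ 1.3014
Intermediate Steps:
l(c) = 2*c
(1/(51 + 22) + l(0))*95 = (1/(51 + 22) + 2*0)*95 = (1/73 + 0)*95 = (1/73)*95 = 95/73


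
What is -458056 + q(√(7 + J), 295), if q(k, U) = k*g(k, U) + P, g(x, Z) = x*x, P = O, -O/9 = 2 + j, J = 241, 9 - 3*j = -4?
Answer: -458113 + 496*√62 ≈ -4.5421e+5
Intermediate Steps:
j = 13/3 (j = 3 - ⅓*(-4) = 3 + 4/3 = 13/3 ≈ 4.3333)
O = -57 (O = -9*(2 + 13/3) = -9*19/3 = -57)
P = -57
g(x, Z) = x²
q(k, U) = -57 + k³ (q(k, U) = k*k² - 57 = k³ - 57 = -57 + k³)
-458056 + q(√(7 + J), 295) = -458056 + (-57 + (√(7 + 241))³) = -458056 + (-57 + (√248)³) = -458056 + (-57 + (2*√62)³) = -458056 + (-57 + 496*√62) = -458113 + 496*√62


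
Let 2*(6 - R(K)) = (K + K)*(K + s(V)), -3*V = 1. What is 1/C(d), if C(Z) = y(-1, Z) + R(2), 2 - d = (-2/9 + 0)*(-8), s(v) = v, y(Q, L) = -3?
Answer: -3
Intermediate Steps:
V = -⅓ (V = -⅓*1 = -⅓ ≈ -0.33333)
R(K) = 6 - K*(-⅓ + K) (R(K) = 6 - (K + K)*(K - ⅓)/2 = 6 - 2*K*(-⅓ + K)/2 = 6 - K*(-⅓ + K))
d = 2/9 (d = 2 - (-2/9 + 0)*(-8) = 2 - (-2)*(-8)/9 = 2 - 1*16/9 = 2 - 16/9 = 2/9 ≈ 0.22222)
C(Z) = -⅓ (C(Z) = -3 + (6 - 1*2² + (⅓)*2) = -3 + (6 - 1*4 + ⅔) = -3 + (6 - 4 + ⅔) = -3 + 8/3 = -⅓)
1/C(d) = 1/(-⅓) = -3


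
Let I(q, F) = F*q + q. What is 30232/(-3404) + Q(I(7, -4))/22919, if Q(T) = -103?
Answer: -173309455/19504069 ≈ -8.8858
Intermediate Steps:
I(q, F) = q + F*q
30232/(-3404) + Q(I(7, -4))/22919 = 30232/(-3404) - 103/22919 = 30232*(-1/3404) - 103*1/22919 = -7558/851 - 103/22919 = -173309455/19504069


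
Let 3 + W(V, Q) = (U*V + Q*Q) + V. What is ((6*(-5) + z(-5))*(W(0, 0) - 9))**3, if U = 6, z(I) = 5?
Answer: 27000000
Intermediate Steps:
W(V, Q) = -3 + Q**2 + 7*V (W(V, Q) = -3 + ((6*V + Q*Q) + V) = -3 + ((6*V + Q**2) + V) = -3 + ((Q**2 + 6*V) + V) = -3 + (Q**2 + 7*V) = -3 + Q**2 + 7*V)
((6*(-5) + z(-5))*(W(0, 0) - 9))**3 = ((6*(-5) + 5)*((-3 + 0**2 + 7*0) - 9))**3 = ((-30 + 5)*((-3 + 0 + 0) - 9))**3 = (-25*(-3 - 9))**3 = (-25*(-12))**3 = 300**3 = 27000000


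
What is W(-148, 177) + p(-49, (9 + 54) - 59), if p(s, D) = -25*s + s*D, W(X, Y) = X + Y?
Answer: 1058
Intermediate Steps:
p(s, D) = -25*s + D*s
W(-148, 177) + p(-49, (9 + 54) - 59) = (-148 + 177) - 49*(-25 + ((9 + 54) - 59)) = 29 - 49*(-25 + (63 - 59)) = 29 - 49*(-25 + 4) = 29 - 49*(-21) = 29 + 1029 = 1058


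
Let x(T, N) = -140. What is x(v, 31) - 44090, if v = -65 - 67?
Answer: -44230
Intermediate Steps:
v = -132
x(v, 31) - 44090 = -140 - 44090 = -44230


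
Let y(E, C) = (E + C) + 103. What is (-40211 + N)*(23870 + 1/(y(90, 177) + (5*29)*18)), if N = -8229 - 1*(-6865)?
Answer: -591467577315/596 ≈ -9.9240e+8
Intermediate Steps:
N = -1364 (N = -8229 + 6865 = -1364)
y(E, C) = 103 + C + E (y(E, C) = (C + E) + 103 = 103 + C + E)
(-40211 + N)*(23870 + 1/(y(90, 177) + (5*29)*18)) = (-40211 - 1364)*(23870 + 1/((103 + 177 + 90) + (5*29)*18)) = -41575*(23870 + 1/(370 + 145*18)) = -41575*(23870 + 1/(370 + 2610)) = -41575*(23870 + 1/2980) = -41575*71132601/2980 = -591467577315/596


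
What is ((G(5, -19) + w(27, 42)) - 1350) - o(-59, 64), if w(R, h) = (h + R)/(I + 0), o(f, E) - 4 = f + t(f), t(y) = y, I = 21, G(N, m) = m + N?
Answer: -8727/7 ≈ -1246.7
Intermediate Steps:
G(N, m) = N + m
o(f, E) = 4 + 2*f (o(f, E) = 4 + (f + f) = 4 + 2*f)
w(R, h) = R/21 + h/21 (w(R, h) = (h + R)/(21 + 0) = (R + h)/21 = (R + h)*(1/21) = R/21 + h/21)
((G(5, -19) + w(27, 42)) - 1350) - o(-59, 64) = (((5 - 19) + ((1/21)*27 + (1/21)*42)) - 1350) - (4 + 2*(-59)) = ((-14 + (9/7 + 2)) - 1350) - (4 - 118) = ((-14 + 23/7) - 1350) - 1*(-114) = (-75/7 - 1350) + 114 = -9525/7 + 114 = -8727/7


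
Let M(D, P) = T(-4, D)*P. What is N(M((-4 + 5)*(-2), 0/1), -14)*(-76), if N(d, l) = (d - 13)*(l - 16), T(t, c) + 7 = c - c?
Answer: -29640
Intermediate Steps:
T(t, c) = -7 (T(t, c) = -7 + (c - c) = -7 + 0 = -7)
M(D, P) = -7*P
N(d, l) = (-16 + l)*(-13 + d) (N(d, l) = (-13 + d)*(-16 + l) = (-16 + l)*(-13 + d))
N(M((-4 + 5)*(-2), 0/1), -14)*(-76) = (208 - (-112)*0/1 - 13*(-14) - 0/1*(-14))*(-76) = (208 - (-112)*0*1 + 182 - 0*(-14))*(-76) = (208 - (-112)*0 + 182 - 7*0*(-14))*(-76) = (208 - 16*0 + 182 + 0*(-14))*(-76) = (208 + 0 + 182 + 0)*(-76) = 390*(-76) = -29640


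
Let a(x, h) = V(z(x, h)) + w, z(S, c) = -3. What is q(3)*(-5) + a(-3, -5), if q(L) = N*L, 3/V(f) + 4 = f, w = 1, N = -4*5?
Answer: 2104/7 ≈ 300.57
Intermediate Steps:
N = -20
V(f) = 3/(-4 + f)
q(L) = -20*L
a(x, h) = 4/7 (a(x, h) = 3/(-4 - 3) + 1 = 3/(-7) + 1 = 3*(-⅐) + 1 = -3/7 + 1 = 4/7)
q(3)*(-5) + a(-3, -5) = -20*3*(-5) + 4/7 = -60*(-5) + 4/7 = 300 + 4/7 = 2104/7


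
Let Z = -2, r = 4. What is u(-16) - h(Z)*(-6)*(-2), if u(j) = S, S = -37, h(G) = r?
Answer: -85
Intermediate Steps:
h(G) = 4
u(j) = -37
u(-16) - h(Z)*(-6)*(-2) = -37 - 4*(-6)*(-2) = -37 - (-24)*(-2) = -37 - 1*48 = -37 - 48 = -85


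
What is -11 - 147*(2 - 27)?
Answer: 3664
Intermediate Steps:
-11 - 147*(2 - 27) = -11 - 147*(-25) = -11 + 3675 = 3664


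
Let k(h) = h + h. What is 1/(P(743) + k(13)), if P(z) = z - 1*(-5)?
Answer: 1/774 ≈ 0.0012920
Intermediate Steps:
k(h) = 2*h
P(z) = 5 + z (P(z) = z + 5 = 5 + z)
1/(P(743) + k(13)) = 1/((5 + 743) + 2*13) = 1/(748 + 26) = 1/774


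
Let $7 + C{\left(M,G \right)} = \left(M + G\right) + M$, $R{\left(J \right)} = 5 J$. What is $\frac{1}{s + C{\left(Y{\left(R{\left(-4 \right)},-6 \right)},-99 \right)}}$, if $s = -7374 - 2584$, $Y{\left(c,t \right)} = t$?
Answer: $- \frac{1}{10076} \approx -9.9246 \cdot 10^{-5}$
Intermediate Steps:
$C{\left(M,G \right)} = -7 + G + 2 M$ ($C{\left(M,G \right)} = -7 + \left(\left(M + G\right) + M\right) = -7 + \left(\left(G + M\right) + M\right) = -7 + \left(G + 2 M\right) = -7 + G + 2 M$)
$s = -9958$ ($s = -7374 - 2584 = -9958$)
$\frac{1}{s + C{\left(Y{\left(R{\left(-4 \right)},-6 \right)},-99 \right)}} = \frac{1}{-9958 - 118} = \frac{1}{-10076} = - \frac{1}{10076}$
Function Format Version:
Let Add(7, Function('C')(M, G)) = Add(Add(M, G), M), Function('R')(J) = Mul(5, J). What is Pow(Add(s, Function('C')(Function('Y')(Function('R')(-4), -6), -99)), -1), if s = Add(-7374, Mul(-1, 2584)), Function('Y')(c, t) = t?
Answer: Rational(-1, 10076) ≈ -9.9246e-5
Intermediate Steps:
Function('C')(M, G) = Add(-7, G, Mul(2, M)) (Function('C')(M, G) = Add(-7, Add(Add(M, G), M)) = Add(-7, Add(Add(G, M), M)) = Add(-7, Add(G, Mul(2, M))) = Add(-7, G, Mul(2, M)))
s = -9958 (s = Add(-7374, -2584) = -9958)
Pow(Add(s, Function('C')(Function('Y')(Function('R')(-4), -6), -99)), -1) = Pow(Add(-9958, Add(-7, -99, Mul(2, -6))), -1) = Pow(Add(-9958, Add(-7, -99, -12)), -1) = Pow(Add(-9958, -118), -1) = Pow(-10076, -1) = Rational(-1, 10076)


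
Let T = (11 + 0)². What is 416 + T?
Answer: 537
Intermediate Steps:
T = 121 (T = 11² = 121)
416 + T = 416 + 121 = 537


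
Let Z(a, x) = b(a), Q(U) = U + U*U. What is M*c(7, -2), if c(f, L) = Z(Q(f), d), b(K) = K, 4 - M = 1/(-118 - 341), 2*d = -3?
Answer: 102872/459 ≈ 224.12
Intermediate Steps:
d = -3/2 (d = (1/2)*(-3) = -3/2 ≈ -1.5000)
M = 1837/459 (M = 4 - 1/(-118 - 341) = 4 - 1/(-459) = 4 - 1*(-1/459) = 4 + 1/459 = 1837/459 ≈ 4.0022)
Q(U) = U + U**2
Z(a, x) = a
c(f, L) = f*(1 + f)
M*c(7, -2) = 1837*(7*(1 + 7))/459 = 1837*(7*8)/459 = (1837/459)*56 = 102872/459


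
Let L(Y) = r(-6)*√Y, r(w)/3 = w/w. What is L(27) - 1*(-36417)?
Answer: 36417 + 9*√3 ≈ 36433.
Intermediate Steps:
r(w) = 3 (r(w) = 3*(w/w) = 3*1 = 3)
L(Y) = 3*√Y
L(27) - 1*(-36417) = 3*√27 - 1*(-36417) = 3*(3*√3) + 36417 = 9*√3 + 36417 = 36417 + 9*√3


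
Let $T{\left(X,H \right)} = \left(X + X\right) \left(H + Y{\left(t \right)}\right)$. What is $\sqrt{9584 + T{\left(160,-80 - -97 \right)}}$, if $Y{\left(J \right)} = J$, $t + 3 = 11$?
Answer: $4 \sqrt{1099} \approx 132.6$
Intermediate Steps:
$t = 8$ ($t = -3 + 11 = 8$)
$T{\left(X,H \right)} = 2 X \left(8 + H\right)$ ($T{\left(X,H \right)} = \left(X + X\right) \left(H + 8\right) = 2 X \left(8 + H\right)$)
$\sqrt{9584 + T{\left(160,-80 - -97 \right)}} = \sqrt{9584 + 2 \cdot 160 \left(8 - -17\right)} = \sqrt{9584 + 2 \cdot 160 \left(8 + \left(-80 + 97\right)\right)} = \sqrt{9584 + 2 \cdot 160 \left(8 + 17\right)} = \sqrt{9584 + 2 \cdot 160 \cdot 25} = \sqrt{9584 + 8000} = \sqrt{17584} = 4 \sqrt{1099}$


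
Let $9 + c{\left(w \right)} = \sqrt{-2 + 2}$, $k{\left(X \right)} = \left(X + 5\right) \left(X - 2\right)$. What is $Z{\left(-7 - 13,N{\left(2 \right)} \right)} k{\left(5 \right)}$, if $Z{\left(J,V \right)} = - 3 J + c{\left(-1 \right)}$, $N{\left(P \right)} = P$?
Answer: $1530$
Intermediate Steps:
$k{\left(X \right)} = \left(-2 + X\right) \left(5 + X\right)$ ($k{\left(X \right)} = \left(5 + X\right) \left(X - 2\right) = \left(5 + X\right) \left(-2 + X\right) = \left(-2 + X\right) \left(5 + X\right)$)
$c{\left(w \right)} = -9$ ($c{\left(w \right)} = -9 + \sqrt{-2 + 2} = -9 + \sqrt{0} = -9 + 0 = -9$)
$Z{\left(J,V \right)} = -9 - 3 J$ ($Z{\left(J,V \right)} = - 3 J - 9 = -9 - 3 J$)
$Z{\left(-7 - 13,N{\left(2 \right)} \right)} k{\left(5 \right)} = \left(-9 - 3 \left(-7 - 13\right)\right) \left(-10 + 5^{2} + 3 \cdot 5\right) = \left(-9 - 3 \left(-7 - 13\right)\right) \left(-10 + 25 + 15\right) = \left(-9 - -60\right) 30 = \left(-9 + 60\right) 30 = 51 \cdot 30 = 1530$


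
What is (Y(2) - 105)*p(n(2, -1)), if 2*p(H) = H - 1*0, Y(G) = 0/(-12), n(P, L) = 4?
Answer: -210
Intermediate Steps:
Y(G) = 0 (Y(G) = 0*(-1/12) = 0)
p(H) = H/2 (p(H) = (H - 1*0)/2 = (H + 0)/2 = H/2)
(Y(2) - 105)*p(n(2, -1)) = (0 - 105)*((1/2)*4) = -105*2 = -210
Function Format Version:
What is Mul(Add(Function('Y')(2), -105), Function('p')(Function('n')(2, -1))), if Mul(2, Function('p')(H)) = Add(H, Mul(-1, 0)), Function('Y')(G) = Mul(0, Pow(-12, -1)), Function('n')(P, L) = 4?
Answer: -210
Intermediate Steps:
Function('Y')(G) = 0 (Function('Y')(G) = Mul(0, Rational(-1, 12)) = 0)
Function('p')(H) = Mul(Rational(1, 2), H) (Function('p')(H) = Mul(Rational(1, 2), Add(H, Mul(-1, 0))) = Mul(Rational(1, 2), Add(H, 0)) = Mul(Rational(1, 2), H))
Mul(Add(Function('Y')(2), -105), Function('p')(Function('n')(2, -1))) = Mul(Add(0, -105), Mul(Rational(1, 2), 4)) = Mul(-105, 2) = -210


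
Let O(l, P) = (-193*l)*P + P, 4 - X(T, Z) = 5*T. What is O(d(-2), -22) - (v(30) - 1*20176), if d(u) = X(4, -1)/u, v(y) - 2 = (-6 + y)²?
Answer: 53544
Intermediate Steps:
X(T, Z) = 4 - 5*T
v(y) = 2 + (-6 + y)²
d(u) = -16/u (d(u) = (4 - 5*4)/u = (4 - 20)/u = -16/u)
O(l, P) = P - 193*P*l (O(l, P) = -193*P*l + P = P - 193*P*l)
O(d(-2), -22) - (v(30) - 1*20176) = -22*(1 - (-3088)/(-2)) - ((2 + (-6 + 30)²) - 1*20176) = -22*(1 - (-3088)*(-1)/2) - ((2 + 24²) - 20176) = -22*(1 - 193*8) - ((2 + 576) - 20176) = -22*(1 - 1544) - (578 - 20176) = -22*(-1543) - 1*(-19598) = 33946 + 19598 = 53544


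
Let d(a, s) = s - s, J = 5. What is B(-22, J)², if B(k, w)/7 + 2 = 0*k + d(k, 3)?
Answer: 196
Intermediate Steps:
d(a, s) = 0
B(k, w) = -14 (B(k, w) = -14 + 7*(0*k + 0) = -14 + 7*(0 + 0) = -14 + 7*0 = -14 + 0 = -14)
B(-22, J)² = (-14)² = 196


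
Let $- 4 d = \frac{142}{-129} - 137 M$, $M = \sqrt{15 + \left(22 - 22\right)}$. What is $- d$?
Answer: $- \frac{71}{258} - \frac{137 \sqrt{15}}{4} \approx -132.92$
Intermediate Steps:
$M = \sqrt{15}$ ($M = \sqrt{15 + 0} = \sqrt{15} \approx 3.873$)
$d = \frac{71}{258} + \frac{137 \sqrt{15}}{4}$ ($d = - \frac{\frac{142}{-129} - 137 \sqrt{15}}{4} = - \frac{142 \left(- \frac{1}{129}\right) - 137 \sqrt{15}}{4} = - \frac{- \frac{142}{129} - 137 \sqrt{15}}{4} = \frac{71}{258} + \frac{137 \sqrt{15}}{4} \approx 132.92$)
$- d = - (\frac{71}{258} + \frac{137 \sqrt{15}}{4}) = - \frac{71}{258} - \frac{137 \sqrt{15}}{4}$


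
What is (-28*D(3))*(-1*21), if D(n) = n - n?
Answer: 0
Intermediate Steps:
D(n) = 0
(-28*D(3))*(-1*21) = (-28*0)*(-1*21) = 0*(-21) = 0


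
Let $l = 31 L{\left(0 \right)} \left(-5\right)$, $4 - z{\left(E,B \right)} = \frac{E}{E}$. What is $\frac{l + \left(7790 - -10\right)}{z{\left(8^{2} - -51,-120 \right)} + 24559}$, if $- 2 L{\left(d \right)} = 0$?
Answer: $\frac{3900}{12281} \approx 0.31756$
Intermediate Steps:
$L{\left(d \right)} = 0$ ($L{\left(d \right)} = \left(- \frac{1}{2}\right) 0 = 0$)
$z{\left(E,B \right)} = 3$ ($z{\left(E,B \right)} = 4 - \frac{E}{E} = 4 - 1 = 3$)
$l = 0$ ($l = 31 \cdot 0 \left(-5\right) = 0 \left(-5\right) = 0$)
$\frac{l + \left(7790 - -10\right)}{z{\left(8^{2} - -51,-120 \right)} + 24559} = \frac{0 + \left(7790 - -10\right)}{3 + 24559} = \frac{0 + \left(7790 + 10\right)}{24562} = \left(0 + 7800\right) \frac{1}{24562} = 7800 \cdot \frac{1}{24562} = \frac{3900}{12281}$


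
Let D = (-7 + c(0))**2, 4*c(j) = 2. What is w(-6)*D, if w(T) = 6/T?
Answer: -169/4 ≈ -42.250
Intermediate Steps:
c(j) = 1/2 (c(j) = (1/4)*2 = 1/2)
D = 169/4 (D = (-7 + 1/2)**2 = (-13/2)**2 = 169/4 ≈ 42.250)
w(-6)*D = (6/(-6))*(169/4) = (6*(-1/6))*(169/4) = -1*169/4 = -169/4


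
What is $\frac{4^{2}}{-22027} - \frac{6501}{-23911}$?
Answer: $\frac{142814951}{526687597} \approx 0.27116$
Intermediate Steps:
$\frac{4^{2}}{-22027} - \frac{6501}{-23911} = 16 \left(- \frac{1}{22027}\right) - - \frac{6501}{23911} = - \frac{16}{22027} + \frac{6501}{23911} = \frac{142814951}{526687597}$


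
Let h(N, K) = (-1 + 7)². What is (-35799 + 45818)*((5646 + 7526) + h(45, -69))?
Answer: 132330952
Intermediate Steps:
h(N, K) = 36 (h(N, K) = 6² = 36)
(-35799 + 45818)*((5646 + 7526) + h(45, -69)) = (-35799 + 45818)*((5646 + 7526) + 36) = 10019*(13172 + 36) = 10019*13208 = 132330952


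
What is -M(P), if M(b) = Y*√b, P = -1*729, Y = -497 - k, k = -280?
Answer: 5859*I ≈ 5859.0*I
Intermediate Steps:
Y = -217 (Y = -497 - 1*(-280) = -497 + 280 = -217)
P = -729
M(b) = -217*√b
-M(P) = -(-217)*√(-729) = -(-217)*27*I = -(-5859)*I = 5859*I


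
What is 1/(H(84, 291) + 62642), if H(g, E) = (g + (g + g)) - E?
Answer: 1/62603 ≈ 1.5974e-5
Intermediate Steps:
H(g, E) = -E + 3*g (H(g, E) = (g + 2*g) - E = 3*g - E = -E + 3*g)
1/(H(84, 291) + 62642) = 1/((-1*291 + 3*84) + 62642) = 1/((-291 + 252) + 62642) = 1/(-39 + 62642) = 1/62603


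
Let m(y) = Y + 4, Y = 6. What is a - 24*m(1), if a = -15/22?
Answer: -5295/22 ≈ -240.68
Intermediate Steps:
a = -15/22 (a = -15*1/22 = -15/22 ≈ -0.68182)
m(y) = 10 (m(y) = 6 + 4 = 10)
a - 24*m(1) = -15/22 - 24*10 = -15/22 - 240 = -5295/22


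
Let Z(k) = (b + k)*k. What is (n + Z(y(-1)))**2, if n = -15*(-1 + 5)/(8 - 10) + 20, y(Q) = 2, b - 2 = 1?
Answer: 3600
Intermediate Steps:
b = 3 (b = 2 + 1 = 3)
n = 50 (n = -60/(-2) + 20 = -60*(-1)/2 + 20 = -15*(-2) + 20 = 30 + 20 = 50)
Z(k) = k*(3 + k) (Z(k) = (3 + k)*k = k*(3 + k))
(n + Z(y(-1)))**2 = (50 + 2*(3 + 2))**2 = (50 + 2*5)**2 = (50 + 10)**2 = 60**2 = 3600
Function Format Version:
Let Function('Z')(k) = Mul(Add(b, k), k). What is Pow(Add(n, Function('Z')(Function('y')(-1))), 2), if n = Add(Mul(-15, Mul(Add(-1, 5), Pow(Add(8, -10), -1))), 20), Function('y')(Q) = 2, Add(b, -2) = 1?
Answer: 3600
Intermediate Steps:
b = 3 (b = Add(2, 1) = 3)
n = 50 (n = Add(Mul(-15, Mul(4, Pow(-2, -1))), 20) = Add(Mul(-15, Mul(4, Rational(-1, 2))), 20) = Add(Mul(-15, -2), 20) = Add(30, 20) = 50)
Function('Z')(k) = Mul(k, Add(3, k)) (Function('Z')(k) = Mul(Add(3, k), k) = Mul(k, Add(3, k)))
Pow(Add(n, Function('Z')(Function('y')(-1))), 2) = Pow(Add(50, Mul(2, Add(3, 2))), 2) = Pow(Add(50, Mul(2, 5)), 2) = Pow(Add(50, 10), 2) = Pow(60, 2) = 3600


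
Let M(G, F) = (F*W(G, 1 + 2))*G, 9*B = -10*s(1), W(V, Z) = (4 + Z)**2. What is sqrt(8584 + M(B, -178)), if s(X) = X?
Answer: 2*sqrt(41119)/3 ≈ 135.19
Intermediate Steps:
B = -10/9 (B = (-10*1)/9 = (1/9)*(-10) = -10/9 ≈ -1.1111)
M(G, F) = 49*F*G (M(G, F) = (F*(4 + (1 + 2))**2)*G = (F*(4 + 3)**2)*G = (F*7**2)*G = (F*49)*G = (49*F)*G = 49*F*G)
sqrt(8584 + M(B, -178)) = sqrt(8584 + 49*(-178)*(-10/9)) = sqrt(8584 + 87220/9) = sqrt(164476/9) = 2*sqrt(41119)/3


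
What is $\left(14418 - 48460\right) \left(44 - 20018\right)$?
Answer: $679954908$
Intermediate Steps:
$\left(14418 - 48460\right) \left(44 - 20018\right) = - 34042 \left(44 - 20018\right) = \left(-34042\right) \left(-19974\right) = 679954908$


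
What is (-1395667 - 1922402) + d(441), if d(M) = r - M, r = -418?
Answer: -3318928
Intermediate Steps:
d(M) = -418 - M
(-1395667 - 1922402) + d(441) = (-1395667 - 1922402) + (-418 - 1*441) = -3318069 + (-418 - 441) = -3318069 - 859 = -3318928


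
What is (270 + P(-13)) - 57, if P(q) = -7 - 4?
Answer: 202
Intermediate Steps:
P(q) = -11
(270 + P(-13)) - 57 = (270 - 11) - 57 = 259 - 57 = 202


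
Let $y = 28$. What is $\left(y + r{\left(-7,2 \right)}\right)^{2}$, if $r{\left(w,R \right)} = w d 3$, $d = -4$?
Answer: $12544$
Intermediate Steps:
$r{\left(w,R \right)} = - 12 w$ ($r{\left(w,R \right)} = w \left(-4\right) 3 = - 4 w 3 = - 12 w$)
$\left(y + r{\left(-7,2 \right)}\right)^{2} = \left(28 - -84\right)^{2} = \left(28 + 84\right)^{2} = 112^{2} = 12544$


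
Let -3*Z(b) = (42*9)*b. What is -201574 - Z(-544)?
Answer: -270118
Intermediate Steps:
Z(b) = -126*b (Z(b) = -42*9*b/3 = -126*b)
-201574 - Z(-544) = -201574 - (-126)*(-544) = -201574 - 1*68544 = -201574 - 68544 = -270118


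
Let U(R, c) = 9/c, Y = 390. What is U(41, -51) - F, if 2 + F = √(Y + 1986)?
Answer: 31/17 - 6*√66 ≈ -46.921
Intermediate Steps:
F = -2 + 6*√66 (F = -2 + √(390 + 1986) = -2 + √2376 = -2 + 6*√66 ≈ 46.744)
U(41, -51) - F = 9/(-51) - (-2 + 6*√66) = 9*(-1/51) + (2 - 6*√66) = -3/17 + (2 - 6*√66) = 31/17 - 6*√66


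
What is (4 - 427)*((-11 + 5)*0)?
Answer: 0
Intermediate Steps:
(4 - 427)*((-11 + 5)*0) = -(-2538)*0 = -423*0 = 0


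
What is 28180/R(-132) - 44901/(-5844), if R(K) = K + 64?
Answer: -13469221/33116 ≈ -406.73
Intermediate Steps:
R(K) = 64 + K
28180/R(-132) - 44901/(-5844) = 28180/(64 - 132) - 44901/(-5844) = 28180/(-68) - 44901*(-1/5844) = 28180*(-1/68) + 14967/1948 = -7045/17 + 14967/1948 = -13469221/33116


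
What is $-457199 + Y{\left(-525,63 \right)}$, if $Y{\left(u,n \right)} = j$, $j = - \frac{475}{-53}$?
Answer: $- \frac{24231072}{53} \approx -4.5719 \cdot 10^{5}$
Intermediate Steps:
$j = \frac{475}{53}$ ($j = \left(-475\right) \left(- \frac{1}{53}\right) = \frac{475}{53} \approx 8.9623$)
$Y{\left(u,n \right)} = \frac{475}{53}$
$-457199 + Y{\left(-525,63 \right)} = -457199 + \frac{475}{53} = - \frac{24231072}{53}$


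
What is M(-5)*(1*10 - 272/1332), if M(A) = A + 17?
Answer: 13048/111 ≈ 117.55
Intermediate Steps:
M(A) = 17 + A
M(-5)*(1*10 - 272/1332) = (17 - 5)*(1*10 - 272/1332) = 12*(10 - 272*1/1332) = 12*(10 - 68/333) = 12*(3262/333) = 13048/111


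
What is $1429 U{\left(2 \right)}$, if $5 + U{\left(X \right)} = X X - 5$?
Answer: $-8574$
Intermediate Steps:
$U{\left(X \right)} = -10 + X^{2}$ ($U{\left(X \right)} = -5 + \left(X X - 5\right) = -5 + \left(X^{2} - 5\right) = -5 + \left(-5 + X^{2}\right) = -10 + X^{2}$)
$1429 U{\left(2 \right)} = 1429 \left(-10 + 2^{2}\right) = 1429 \left(-10 + 4\right) = 1429 \left(-6\right) = -8574$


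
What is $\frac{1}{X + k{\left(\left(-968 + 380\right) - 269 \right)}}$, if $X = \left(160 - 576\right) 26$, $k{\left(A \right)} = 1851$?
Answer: $- \frac{1}{8965} \approx -0.00011154$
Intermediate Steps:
$X = -10816$ ($X = \left(-416\right) 26 = -10816$)
$\frac{1}{X + k{\left(\left(-968 + 380\right) - 269 \right)}} = \frac{1}{-10816 + 1851} = \frac{1}{-8965} = - \frac{1}{8965}$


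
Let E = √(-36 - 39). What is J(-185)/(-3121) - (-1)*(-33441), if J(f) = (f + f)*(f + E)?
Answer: -104437811/3121 + 1850*I*√3/3121 ≈ -33463.0 + 1.0267*I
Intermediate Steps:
E = 5*I*√3 (E = √(-75) = 5*I*√3 ≈ 8.6602*I)
J(f) = 2*f*(f + 5*I*√3) (J(f) = (f + f)*(f + 5*I*√3) = (2*f)*(f + 5*I*√3) = 2*f*(f + 5*I*√3))
J(-185)/(-3121) - (-1)*(-33441) = (2*(-185)*(-185 + 5*I*√3))/(-3121) - (-1)*(-33441) = (68450 - 1850*I*√3)*(-1/3121) - 1*33441 = (-68450/3121 + 1850*I*√3/3121) - 33441 = -104437811/3121 + 1850*I*√3/3121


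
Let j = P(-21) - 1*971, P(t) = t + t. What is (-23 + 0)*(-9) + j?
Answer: -806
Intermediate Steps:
P(t) = 2*t
j = -1013 (j = 2*(-21) - 1*971 = -42 - 971 = -1013)
(-23 + 0)*(-9) + j = (-23 + 0)*(-9) - 1013 = -23*(-9) - 1013 = 207 - 1013 = -806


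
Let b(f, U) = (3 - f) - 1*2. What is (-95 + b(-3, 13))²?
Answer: 8281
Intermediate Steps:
b(f, U) = 1 - f (b(f, U) = (3 - f) - 2 = 1 - f)
(-95 + b(-3, 13))² = (-95 + (1 - 1*(-3)))² = (-95 + (1 + 3))² = (-95 + 4)² = (-91)² = 8281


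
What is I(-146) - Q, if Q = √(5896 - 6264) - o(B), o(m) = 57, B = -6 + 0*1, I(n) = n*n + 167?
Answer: 21540 - 4*I*√23 ≈ 21540.0 - 19.183*I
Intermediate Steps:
I(n) = 167 + n² (I(n) = n² + 167 = 167 + n²)
B = -6 (B = -6 + 0 = -6)
Q = -57 + 4*I*√23 (Q = √(5896 - 6264) - 1*57 = √(-368) - 57 = 4*I*√23 - 57 = -57 + 4*I*√23 ≈ -57.0 + 19.183*I)
I(-146) - Q = (167 + (-146)²) - (-57 + 4*I*√23) = (167 + 21316) + (57 - 4*I*√23) = 21483 + (57 - 4*I*√23) = 21540 - 4*I*√23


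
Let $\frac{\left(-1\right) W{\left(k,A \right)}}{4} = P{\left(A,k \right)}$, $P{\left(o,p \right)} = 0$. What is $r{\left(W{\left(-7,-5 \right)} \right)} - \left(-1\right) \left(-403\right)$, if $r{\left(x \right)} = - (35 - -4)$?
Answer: $-442$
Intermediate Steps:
$W{\left(k,A \right)} = 0$ ($W{\left(k,A \right)} = \left(-4\right) 0 = 0$)
$r{\left(x \right)} = -39$ ($r{\left(x \right)} = - (35 + 4) = \left(-1\right) 39 = -39$)
$r{\left(W{\left(-7,-5 \right)} \right)} - \left(-1\right) \left(-403\right) = -39 - \left(-1\right) \left(-403\right) = -39 - 403 = -442$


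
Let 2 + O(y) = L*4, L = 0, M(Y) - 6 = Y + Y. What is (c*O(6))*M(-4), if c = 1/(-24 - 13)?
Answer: -4/37 ≈ -0.10811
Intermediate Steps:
M(Y) = 6 + 2*Y (M(Y) = 6 + (Y + Y) = 6 + 2*Y)
O(y) = -2 (O(y) = -2 + 0*4 = -2 + 0 = -2)
c = -1/37 (c = 1/(-37) = -1/37 ≈ -0.027027)
(c*O(6))*M(-4) = (-1/37*(-2))*(6 + 2*(-4)) = 2*(6 - 8)/37 = (2/37)*(-2) = -4/37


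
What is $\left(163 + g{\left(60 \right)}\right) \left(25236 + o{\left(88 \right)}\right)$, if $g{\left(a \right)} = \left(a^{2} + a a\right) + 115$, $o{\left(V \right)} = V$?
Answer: $189372872$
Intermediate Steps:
$g{\left(a \right)} = 115 + 2 a^{2}$ ($g{\left(a \right)} = \left(a^{2} + a^{2}\right) + 115 = 2 a^{2} + 115 = 115 + 2 a^{2}$)
$\left(163 + g{\left(60 \right)}\right) \left(25236 + o{\left(88 \right)}\right) = \left(163 + \left(115 + 2 \cdot 60^{2}\right)\right) \left(25236 + 88\right) = \left(163 + \left(115 + 2 \cdot 3600\right)\right) 25324 = \left(163 + \left(115 + 7200\right)\right) 25324 = \left(163 + 7315\right) 25324 = 7478 \cdot 25324 = 189372872$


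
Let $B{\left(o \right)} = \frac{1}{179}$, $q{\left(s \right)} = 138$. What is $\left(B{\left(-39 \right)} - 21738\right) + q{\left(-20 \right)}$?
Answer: $- \frac{3866399}{179} \approx -21600.0$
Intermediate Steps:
$B{\left(o \right)} = \frac{1}{179}$
$\left(B{\left(-39 \right)} - 21738\right) + q{\left(-20 \right)} = \left(\frac{1}{179} - 21738\right) + 138 = - \frac{3891101}{179} + 138 = - \frac{3866399}{179}$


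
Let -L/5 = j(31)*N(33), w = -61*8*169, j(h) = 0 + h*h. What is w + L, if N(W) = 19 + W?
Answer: -332332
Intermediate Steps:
j(h) = h² (j(h) = 0 + h² = h²)
w = -82472 (w = -488*169 = -82472)
L = -249860 (L = -5*31²*(19 + 33) = -4805*52 = -5*49972 = -249860)
w + L = -82472 - 249860 = -332332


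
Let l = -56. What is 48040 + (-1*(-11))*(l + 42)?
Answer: 47886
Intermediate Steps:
48040 + (-1*(-11))*(l + 42) = 48040 + (-1*(-11))*(-56 + 42) = 48040 + 11*(-14) = 48040 - 154 = 47886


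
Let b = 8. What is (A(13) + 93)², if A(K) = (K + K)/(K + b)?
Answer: 3916441/441 ≈ 8880.8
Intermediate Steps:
A(K) = 2*K/(8 + K) (A(K) = (K + K)/(K + 8) = (2*K)/(8 + K) = 2*K/(8 + K))
(A(13) + 93)² = (2*13/(8 + 13) + 93)² = (2*13/21 + 93)² = (2*13*(1/21) + 93)² = (26/21 + 93)² = (1979/21)² = 3916441/441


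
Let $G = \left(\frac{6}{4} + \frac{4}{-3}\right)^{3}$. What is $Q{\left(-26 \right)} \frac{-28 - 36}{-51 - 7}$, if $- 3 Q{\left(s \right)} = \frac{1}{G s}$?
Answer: $\frac{1152}{377} \approx 3.0557$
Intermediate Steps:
$G = \frac{1}{216}$ ($G = \left(6 \cdot \frac{1}{4} + 4 \left(- \frac{1}{3}\right)\right)^{3} = \left(\frac{3}{2} - \frac{4}{3}\right)^{3} = \left(\frac{1}{6}\right)^{3} = \frac{1}{216} \approx 0.0046296$)
$Q{\left(s \right)} = - \frac{72}{s}$ ($Q{\left(s \right)} = - \frac{1}{3 \frac{s}{216}} = - \frac{216 \frac{1}{s}}{3} = - \frac{72}{s}$)
$Q{\left(-26 \right)} \frac{-28 - 36}{-51 - 7} = - \frac{72}{-26} \frac{-28 - 36}{-51 - 7} = \left(-72\right) \left(- \frac{1}{26}\right) \left(- \frac{64}{-58}\right) = \frac{36 \left(\left(-64\right) \left(- \frac{1}{58}\right)\right)}{13} = \frac{36}{13} \cdot \frac{32}{29} = \frac{1152}{377}$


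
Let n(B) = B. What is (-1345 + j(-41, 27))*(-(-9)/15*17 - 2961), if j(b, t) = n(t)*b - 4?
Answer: 36235824/5 ≈ 7.2472e+6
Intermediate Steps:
j(b, t) = -4 + b*t (j(b, t) = t*b - 4 = b*t - 4 = -4 + b*t)
(-1345 + j(-41, 27))*(-(-9)/15*17 - 2961) = (-1345 + (-4 - 41*27))*(-(-9)/15*17 - 2961) = (-1345 + (-4 - 1107))*(-(-9)/15*17 - 2961) = (-1345 - 1111)*(-3*(-1/5)*17 - 2961) = -2456*((3/5)*17 - 2961) = -2456*(51/5 - 2961) = -2456*(-14754/5) = 36235824/5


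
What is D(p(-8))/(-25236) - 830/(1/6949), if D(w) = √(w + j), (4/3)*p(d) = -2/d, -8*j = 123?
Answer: -5767670 - I*√3/11216 ≈ -5.7677e+6 - 0.00015443*I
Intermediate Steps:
j = -123/8 (j = -⅛*123 = -123/8 ≈ -15.375)
p(d) = -3/(2*d) (p(d) = 3*(-2/d)/4 = -3/(2*d))
D(w) = √(-123/8 + w) (D(w) = √(w - 123/8) = √(-123/8 + w))
D(p(-8))/(-25236) - 830/(1/6949) = (√(-246 + 16*(-3/2/(-8)))/4)/(-25236) - 830/(1/6949) = (√(-246 + 16*(-3/2*(-⅛)))/4)*(-1/25236) - 830/1/6949 = (√(-246 + 16*(3/16))/4)*(-1/25236) - 830*6949 = (√(-246 + 3)/4)*(-1/25236) - 5767670 = (√(-243)/4)*(-1/25236) - 5767670 = ((9*I*√3)/4)*(-1/25236) - 5767670 = (9*I*√3/4)*(-1/25236) - 5767670 = -I*√3/11216 - 5767670 = -5767670 - I*√3/11216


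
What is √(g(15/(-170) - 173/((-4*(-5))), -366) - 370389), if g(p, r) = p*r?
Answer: I*√10611814290/170 ≈ 605.96*I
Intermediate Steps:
√(g(15/(-170) - 173/((-4*(-5))), -366) - 370389) = √((15/(-170) - 173/((-4*(-5))))*(-366) - 370389) = √((15*(-1/170) - 173/20)*(-366) - 370389) = √((-3/34 - 173*1/20)*(-366) - 370389) = √((-3/34 - 173/20)*(-366) - 370389) = √(-2971/340*(-366) - 370389) = √(543693/170 - 370389) = √(-62422437/170) = I*√10611814290/170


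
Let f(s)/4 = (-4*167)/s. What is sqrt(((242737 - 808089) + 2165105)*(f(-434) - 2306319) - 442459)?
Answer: I*sqrt(173736340915878538)/217 ≈ 1.9208e+6*I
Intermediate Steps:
f(s) = -2672/s (f(s) = 4*((-4*167)/s) = 4*(-668/s) = -2672/s)
sqrt(((242737 - 808089) + 2165105)*(f(-434) - 2306319) - 442459) = sqrt(((242737 - 808089) + 2165105)*(-2672/(-434) - 2306319) - 442459) = sqrt((-565352 + 2165105)*(-2672*(-1/434) - 2306319) - 442459) = sqrt(1599753*(1336/217 - 2306319) - 442459) = sqrt(1599753*(-500469887/217) - 442459) = sqrt(-800628203137911/217 - 442459) = sqrt(-800628299151514/217) = I*sqrt(173736340915878538)/217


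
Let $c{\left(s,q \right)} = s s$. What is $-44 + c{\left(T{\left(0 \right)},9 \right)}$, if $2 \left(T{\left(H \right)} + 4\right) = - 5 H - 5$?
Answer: $- \frac{7}{4} \approx -1.75$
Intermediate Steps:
$T{\left(H \right)} = - \frac{13}{2} - \frac{5 H}{2}$ ($T{\left(H \right)} = -4 + \frac{- 5 H - 5}{2} = -4 + \frac{-5 - 5 H}{2} = -4 - \left(\frac{5}{2} + \frac{5 H}{2}\right) = - \frac{13}{2} - \frac{5 H}{2}$)
$c{\left(s,q \right)} = s^{2}$
$-44 + c{\left(T{\left(0 \right)},9 \right)} = -44 + \left(- \frac{13}{2} - 0\right)^{2} = -44 + \left(- \frac{13}{2} + 0\right)^{2} = -44 + \left(- \frac{13}{2}\right)^{2} = -44 + \frac{169}{4} = - \frac{7}{4}$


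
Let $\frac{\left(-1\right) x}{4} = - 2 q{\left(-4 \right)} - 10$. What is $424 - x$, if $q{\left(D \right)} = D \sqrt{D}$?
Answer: $384 + 64 i \approx 384.0 + 64.0 i$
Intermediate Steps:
$q{\left(D \right)} = D^{\frac{3}{2}}$
$x = 40 - 64 i$ ($x = - 4 \left(- 2 \left(-4\right)^{\frac{3}{2}} - 10\right) = - 4 \left(- 2 \left(- 8 i\right) - 10\right) = - 4 \left(16 i - 10\right) = - 4 \left(-10 + 16 i\right) = 40 - 64 i \approx 40.0 - 64.0 i$)
$424 - x = 424 - \left(40 - 64 i\right) = 384 + 64 i$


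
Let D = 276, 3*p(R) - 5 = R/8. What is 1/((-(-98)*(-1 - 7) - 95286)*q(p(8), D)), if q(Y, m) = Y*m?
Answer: -1/53030640 ≈ -1.8857e-8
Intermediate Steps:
p(R) = 5/3 + R/24 (p(R) = 5/3 + (R/8)/3 = 5/3 + R/24)
1/((-(-98)*(-1 - 7) - 95286)*q(p(8), D)) = 1/((-(-98)*(-1 - 7) - 95286)*(((5/3 + (1/24)*8)*276))) = 1/((-(-98)*(-8) - 95286)*(((5/3 + ⅓)*276))) = 1/((-98*8 - 95286)*((2*276))) = 1/(-784 - 95286*552) = (1/552)/(-96070) = -1/96070*1/552 = -1/53030640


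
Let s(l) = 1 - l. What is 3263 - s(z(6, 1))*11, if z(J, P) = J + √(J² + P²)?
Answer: 3318 + 11*√37 ≈ 3384.9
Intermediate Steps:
3263 - s(z(6, 1))*11 = 3263 - (1 - (6 + √(6² + 1²)))*11 = 3263 - (1 - (6 + √(36 + 1)))*11 = 3263 - (1 - (6 + √37))*11 = 3263 - (1 + (-6 - √37))*11 = 3263 - (-5 - √37)*11 = 3263 - (-55 - 11*√37) = 3263 + (55 + 11*√37) = 3318 + 11*√37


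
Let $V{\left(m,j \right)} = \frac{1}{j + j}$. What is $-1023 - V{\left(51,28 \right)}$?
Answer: $- \frac{57289}{56} \approx -1023.0$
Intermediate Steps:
$V{\left(m,j \right)} = \frac{1}{2 j}$
$-1023 - V{\left(51,28 \right)} = -1023 - \frac{1}{2 \cdot 28} = -1023 - \frac{1}{2} \cdot \frac{1}{28} = -1023 - \frac{1}{56} = - \frac{57289}{56}$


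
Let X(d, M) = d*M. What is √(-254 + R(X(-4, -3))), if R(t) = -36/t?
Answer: I*√257 ≈ 16.031*I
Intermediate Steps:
X(d, M) = M*d
√(-254 + R(X(-4, -3))) = √(-254 - 36/((-3*(-4)))) = √(-254 - 36/12) = √(-254 - 36*1/12) = √(-254 - 3) = √(-257) = I*√257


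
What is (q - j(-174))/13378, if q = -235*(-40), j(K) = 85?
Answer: 9315/13378 ≈ 0.69629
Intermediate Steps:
q = 9400
(q - j(-174))/13378 = (9400 - 1*85)/13378 = (9400 - 85)*(1/13378) = 9315*(1/13378) = 9315/13378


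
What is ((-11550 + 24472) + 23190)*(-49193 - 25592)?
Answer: -2700635920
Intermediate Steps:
((-11550 + 24472) + 23190)*(-49193 - 25592) = (12922 + 23190)*(-74785) = 36112*(-74785) = -2700635920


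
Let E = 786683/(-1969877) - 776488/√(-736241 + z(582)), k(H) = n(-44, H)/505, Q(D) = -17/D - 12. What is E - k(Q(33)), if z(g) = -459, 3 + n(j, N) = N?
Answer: -12101495171/32828000205 + 388244*I*√7367/36835 ≈ -0.36863 + 904.67*I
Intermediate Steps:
n(j, N) = -3 + N
Q(D) = -12 - 17/D
k(H) = -3/505 + H/505 (k(H) = (-3 + H)/505 = (-3 + H)*(1/505) = -3/505 + H/505)
E = -786683/1969877 + 388244*I*√7367/36835 (E = 786683/(-1969877) - 776488/√(-736241 - 459) = 786683*(-1/1969877) - 776488*(-I*√7367/73670) = -786683/1969877 - 776488*(-I*√7367/73670) = -786683/1969877 - (-388244)*I*√7367/36835 = -786683/1969877 + 388244*I*√7367/36835 ≈ -0.39936 + 904.67*I)
E - k(Q(33)) = (-786683/1969877 + 388244*I*√7367/36835) - (-3/505 + (-12 - 17/33)/505) = (-786683/1969877 + 388244*I*√7367/36835) - (-3/505 + (1/505)*(-413/33)) = (-786683/1969877 + 388244*I*√7367/36835) - (-3/505 - 413/16665) = (-786683/1969877 + 388244*I*√7367/36835) - 1*(-512/16665) = (-786683/1969877 + 388244*I*√7367/36835) + 512/16665 = -12101495171/32828000205 + 388244*I*√7367/36835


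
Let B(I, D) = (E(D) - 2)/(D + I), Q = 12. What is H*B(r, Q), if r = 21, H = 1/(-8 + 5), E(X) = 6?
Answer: -4/99 ≈ -0.040404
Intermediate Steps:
H = -⅓ (H = 1/(-3) = -⅓ ≈ -0.33333)
B(I, D) = 4/(D + I) (B(I, D) = (6 - 2)/(D + I) = 4/(D + I))
H*B(r, Q) = -4/(3*(12 + 21)) = -4/(3*33) = -⅓*4/33 = -4/99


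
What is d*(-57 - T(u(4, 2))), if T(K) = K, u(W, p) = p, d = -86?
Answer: 5074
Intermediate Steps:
d*(-57 - T(u(4, 2))) = -86*(-57 - 1*2) = -86*(-57 - 2) = -86*(-59) = 5074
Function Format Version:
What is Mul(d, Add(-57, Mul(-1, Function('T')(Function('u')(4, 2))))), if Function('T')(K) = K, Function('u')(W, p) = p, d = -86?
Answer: 5074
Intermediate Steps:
Mul(d, Add(-57, Mul(-1, Function('T')(Function('u')(4, 2))))) = Mul(-86, Add(-57, Mul(-1, 2))) = Mul(-86, Add(-57, -2)) = Mul(-86, -59) = 5074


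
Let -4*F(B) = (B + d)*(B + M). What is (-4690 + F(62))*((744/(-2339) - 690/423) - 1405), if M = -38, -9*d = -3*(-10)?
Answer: 2339540784698/329799 ≈ 7.0938e+6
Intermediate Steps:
d = -10/3 (d = -(-1)*(-10)/3 = -1/9*30 = -10/3 ≈ -3.3333)
F(B) = -(-38 + B)*(-10/3 + B)/4 (F(B) = -(B - 10/3)*(B - 38)/4 = -(-10/3 + B)*(-38 + B)/4 = -(-38 + B)*(-10/3 + B)/4)
(-4690 + F(62))*((744/(-2339) - 690/423) - 1405) = (-4690 + (-95/3 - 1/4*62**2 + (31/3)*62))*((744/(-2339) - 690/423) - 1405) = (-4690 + (-95/3 - 1/4*3844 + 1922/3))*((744*(-1/2339) - 690*1/423) - 1405) = (-4690 + (-95/3 - 961 + 1922/3))*((-744/2339 - 230/141) - 1405) = (-4690 - 352)*(-642874/329799 - 1405) = -5042*(-464010469/329799) = 2339540784698/329799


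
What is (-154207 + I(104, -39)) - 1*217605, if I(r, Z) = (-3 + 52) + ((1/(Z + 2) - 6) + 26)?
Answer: -13754492/37 ≈ -3.7174e+5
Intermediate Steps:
I(r, Z) = 69 + 1/(2 + Z) (I(r, Z) = 49 + ((1/(2 + Z) - 6) + 26) = 49 + ((-6 + 1/(2 + Z)) + 26) = 49 + (20 + 1/(2 + Z)) = 69 + 1/(2 + Z))
(-154207 + I(104, -39)) - 1*217605 = (-154207 + (139 + 69*(-39))/(2 - 39)) - 1*217605 = (-154207 + (139 - 2691)/(-37)) - 217605 = (-154207 - 1/37*(-2552)) - 217605 = (-154207 + 2552/37) - 217605 = -5703107/37 - 217605 = -13754492/37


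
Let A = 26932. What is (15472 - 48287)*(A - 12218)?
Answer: -482839910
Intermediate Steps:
(15472 - 48287)*(A - 12218) = (15472 - 48287)*(26932 - 12218) = -32815*14714 = -482839910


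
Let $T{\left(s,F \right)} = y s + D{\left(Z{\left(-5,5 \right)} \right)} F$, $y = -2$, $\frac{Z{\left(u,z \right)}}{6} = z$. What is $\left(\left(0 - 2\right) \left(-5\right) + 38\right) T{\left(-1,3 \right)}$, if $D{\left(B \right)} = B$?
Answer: $4416$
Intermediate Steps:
$Z{\left(u,z \right)} = 6 z$
$T{\left(s,F \right)} = - 2 s + 30 F$ ($T{\left(s,F \right)} = - 2 s + 6 \cdot 5 F = - 2 s + 30 F$)
$\left(\left(0 - 2\right) \left(-5\right) + 38\right) T{\left(-1,3 \right)} = \left(\left(0 - 2\right) \left(-5\right) + 38\right) \left(\left(-2\right) \left(-1\right) + 30 \cdot 3\right) = \left(\left(-2\right) \left(-5\right) + 38\right) \left(2 + 90\right) = \left(10 + 38\right) 92 = 48 \cdot 92 = 4416$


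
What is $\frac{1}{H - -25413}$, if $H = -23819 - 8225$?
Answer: $- \frac{1}{6631} \approx -0.00015081$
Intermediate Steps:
$H = -32044$
$\frac{1}{H - -25413} = \frac{1}{-32044 - -25413} = \frac{1}{-32044 + \left(-8142 + 33555\right)} = \frac{1}{-32044 + 25413} = \frac{1}{-6631} = - \frac{1}{6631}$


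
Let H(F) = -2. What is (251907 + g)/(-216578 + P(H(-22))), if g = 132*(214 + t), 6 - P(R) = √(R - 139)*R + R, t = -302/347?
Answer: -3507492678495/2712531702668 - 32391307*I*√141/2712531702668 ≈ -1.2931 - 0.0001418*I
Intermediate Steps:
t = -302/347 (t = -302*1/347 = -302/347 ≈ -0.87032)
P(R) = 6 - R - R*√(-139 + R) (P(R) = 6 - (√(R - 139)*R + R) = 6 - (√(-139 + R)*R + R) = 6 - (R*√(-139 + R) + R) = 6 - (R + R*√(-139 + R)) = 6 + (-R - R*√(-139 + R)) = 6 - R - R*√(-139 + R))
g = 9762192/347 (g = 132*(214 - 302/347) = 132*(73956/347) = 9762192/347 ≈ 28133.)
(251907 + g)/(-216578 + P(H(-22))) = (251907 + 9762192/347)/(-216578 + (6 - 1*(-2) - 1*(-2)*√(-139 - 2))) = 97173921/(347*(-216578 + (6 + 2 - 1*(-2)*√(-141)))) = 97173921/(347*(-216578 + (6 + 2 - 1*(-2)*I*√141))) = 97173921/(347*(-216578 + (6 + 2 + 2*I*√141))) = 97173921/(347*(-216578 + (8 + 2*I*√141))) = 97173921/(347*(-216570 + 2*I*√141))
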